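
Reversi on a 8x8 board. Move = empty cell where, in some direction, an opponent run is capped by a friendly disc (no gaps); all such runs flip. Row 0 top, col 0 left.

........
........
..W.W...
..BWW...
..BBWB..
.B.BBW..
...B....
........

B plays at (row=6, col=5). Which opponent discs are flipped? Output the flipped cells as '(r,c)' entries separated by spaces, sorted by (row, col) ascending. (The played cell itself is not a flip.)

Answer: (5,5)

Derivation:
Dir NW: first cell 'B' (not opp) -> no flip
Dir N: opp run (5,5) capped by B -> flip
Dir NE: first cell '.' (not opp) -> no flip
Dir W: first cell '.' (not opp) -> no flip
Dir E: first cell '.' (not opp) -> no flip
Dir SW: first cell '.' (not opp) -> no flip
Dir S: first cell '.' (not opp) -> no flip
Dir SE: first cell '.' (not opp) -> no flip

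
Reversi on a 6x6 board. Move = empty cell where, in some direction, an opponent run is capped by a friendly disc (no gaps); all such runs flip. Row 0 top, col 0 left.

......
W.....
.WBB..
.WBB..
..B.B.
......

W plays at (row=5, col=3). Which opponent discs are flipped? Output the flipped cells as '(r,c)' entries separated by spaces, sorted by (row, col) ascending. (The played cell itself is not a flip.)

Dir NW: opp run (4,2) capped by W -> flip
Dir N: first cell '.' (not opp) -> no flip
Dir NE: opp run (4,4), next='.' -> no flip
Dir W: first cell '.' (not opp) -> no flip
Dir E: first cell '.' (not opp) -> no flip
Dir SW: edge -> no flip
Dir S: edge -> no flip
Dir SE: edge -> no flip

Answer: (4,2)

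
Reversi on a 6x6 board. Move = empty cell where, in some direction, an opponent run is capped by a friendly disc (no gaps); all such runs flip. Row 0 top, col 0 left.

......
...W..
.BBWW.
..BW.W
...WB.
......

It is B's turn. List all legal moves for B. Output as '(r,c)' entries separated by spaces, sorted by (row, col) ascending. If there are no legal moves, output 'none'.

(0,2): no bracket -> illegal
(0,3): no bracket -> illegal
(0,4): flips 1 -> legal
(1,2): no bracket -> illegal
(1,4): flips 1 -> legal
(1,5): no bracket -> illegal
(2,5): flips 2 -> legal
(3,4): flips 1 -> legal
(4,2): flips 1 -> legal
(4,5): no bracket -> illegal
(5,2): no bracket -> illegal
(5,3): no bracket -> illegal
(5,4): flips 1 -> legal

Answer: (0,4) (1,4) (2,5) (3,4) (4,2) (5,4)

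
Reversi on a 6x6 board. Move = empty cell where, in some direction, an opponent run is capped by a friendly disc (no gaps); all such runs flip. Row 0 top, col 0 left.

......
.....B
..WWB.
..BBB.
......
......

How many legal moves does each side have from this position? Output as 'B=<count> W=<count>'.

Answer: B=5 W=6

Derivation:
-- B to move --
(1,1): flips 1 -> legal
(1,2): flips 2 -> legal
(1,3): flips 1 -> legal
(1,4): flips 1 -> legal
(2,1): flips 2 -> legal
(3,1): no bracket -> illegal
B mobility = 5
-- W to move --
(0,4): no bracket -> illegal
(0,5): no bracket -> illegal
(1,3): no bracket -> illegal
(1,4): no bracket -> illegal
(2,1): no bracket -> illegal
(2,5): flips 1 -> legal
(3,1): no bracket -> illegal
(3,5): no bracket -> illegal
(4,1): flips 1 -> legal
(4,2): flips 1 -> legal
(4,3): flips 1 -> legal
(4,4): flips 1 -> legal
(4,5): flips 1 -> legal
W mobility = 6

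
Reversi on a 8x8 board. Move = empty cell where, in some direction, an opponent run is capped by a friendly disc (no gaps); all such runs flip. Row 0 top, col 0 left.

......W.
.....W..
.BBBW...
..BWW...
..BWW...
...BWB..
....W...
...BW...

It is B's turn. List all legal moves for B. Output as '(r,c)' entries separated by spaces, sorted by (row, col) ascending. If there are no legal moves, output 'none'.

(0,4): no bracket -> illegal
(0,5): no bracket -> illegal
(0,7): no bracket -> illegal
(1,3): no bracket -> illegal
(1,4): no bracket -> illegal
(1,6): no bracket -> illegal
(1,7): no bracket -> illegal
(2,5): flips 1 -> legal
(2,6): no bracket -> illegal
(3,5): flips 3 -> legal
(4,5): flips 3 -> legal
(5,2): no bracket -> illegal
(6,3): no bracket -> illegal
(6,5): flips 2 -> legal
(7,5): flips 2 -> legal

Answer: (2,5) (3,5) (4,5) (6,5) (7,5)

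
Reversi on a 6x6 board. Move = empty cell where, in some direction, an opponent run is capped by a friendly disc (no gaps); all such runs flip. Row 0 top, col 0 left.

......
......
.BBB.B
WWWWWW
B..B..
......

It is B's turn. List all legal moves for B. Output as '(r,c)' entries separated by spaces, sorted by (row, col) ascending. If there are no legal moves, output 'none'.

(2,0): flips 1 -> legal
(2,4): no bracket -> illegal
(4,1): flips 2 -> legal
(4,2): flips 1 -> legal
(4,4): flips 1 -> legal
(4,5): flips 2 -> legal

Answer: (2,0) (4,1) (4,2) (4,4) (4,5)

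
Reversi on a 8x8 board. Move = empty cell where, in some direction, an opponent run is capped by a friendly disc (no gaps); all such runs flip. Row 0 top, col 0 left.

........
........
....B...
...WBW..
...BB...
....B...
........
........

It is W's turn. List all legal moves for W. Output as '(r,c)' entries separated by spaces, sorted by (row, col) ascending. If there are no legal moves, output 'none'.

Answer: (1,3) (1,5) (5,3) (5,5)

Derivation:
(1,3): flips 1 -> legal
(1,4): no bracket -> illegal
(1,5): flips 1 -> legal
(2,3): no bracket -> illegal
(2,5): no bracket -> illegal
(3,2): no bracket -> illegal
(4,2): no bracket -> illegal
(4,5): no bracket -> illegal
(5,2): no bracket -> illegal
(5,3): flips 2 -> legal
(5,5): flips 1 -> legal
(6,3): no bracket -> illegal
(6,4): no bracket -> illegal
(6,5): no bracket -> illegal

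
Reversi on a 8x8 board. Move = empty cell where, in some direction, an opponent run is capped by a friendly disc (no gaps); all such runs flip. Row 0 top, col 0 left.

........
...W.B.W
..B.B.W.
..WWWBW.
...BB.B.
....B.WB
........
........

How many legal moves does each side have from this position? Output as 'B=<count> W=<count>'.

Answer: B=11 W=11

Derivation:
-- B to move --
(0,2): flips 1 -> legal
(0,3): no bracket -> illegal
(0,4): flips 1 -> legal
(0,6): no bracket -> illegal
(0,7): no bracket -> illegal
(1,2): no bracket -> illegal
(1,4): no bracket -> illegal
(1,6): flips 2 -> legal
(2,1): flips 1 -> legal
(2,3): flips 1 -> legal
(2,5): flips 1 -> legal
(2,7): no bracket -> illegal
(3,1): flips 3 -> legal
(3,7): flips 2 -> legal
(4,1): no bracket -> illegal
(4,2): flips 2 -> legal
(4,5): no bracket -> illegal
(4,7): no bracket -> illegal
(5,5): flips 1 -> legal
(6,5): no bracket -> illegal
(6,6): flips 1 -> legal
(6,7): no bracket -> illegal
B mobility = 11
-- W to move --
(0,4): flips 1 -> legal
(0,5): no bracket -> illegal
(0,6): flips 2 -> legal
(1,1): flips 1 -> legal
(1,2): flips 1 -> legal
(1,4): flips 1 -> legal
(1,6): no bracket -> illegal
(2,1): no bracket -> illegal
(2,3): no bracket -> illegal
(2,5): no bracket -> illegal
(3,1): flips 1 -> legal
(3,7): no bracket -> illegal
(4,2): no bracket -> illegal
(4,5): no bracket -> illegal
(4,7): no bracket -> illegal
(5,2): flips 1 -> legal
(5,3): flips 3 -> legal
(5,5): flips 1 -> legal
(6,3): no bracket -> illegal
(6,4): flips 2 -> legal
(6,5): flips 2 -> legal
(6,6): no bracket -> illegal
(6,7): no bracket -> illegal
W mobility = 11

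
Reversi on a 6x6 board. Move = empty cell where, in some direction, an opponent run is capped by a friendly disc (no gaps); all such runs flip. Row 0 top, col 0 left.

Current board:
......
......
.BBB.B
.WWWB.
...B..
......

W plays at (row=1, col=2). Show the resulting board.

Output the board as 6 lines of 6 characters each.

Place W at (1,2); scan 8 dirs for brackets.
Dir NW: first cell '.' (not opp) -> no flip
Dir N: first cell '.' (not opp) -> no flip
Dir NE: first cell '.' (not opp) -> no flip
Dir W: first cell '.' (not opp) -> no flip
Dir E: first cell '.' (not opp) -> no flip
Dir SW: opp run (2,1), next='.' -> no flip
Dir S: opp run (2,2) capped by W -> flip
Dir SE: opp run (2,3) (3,4), next='.' -> no flip
All flips: (2,2)

Answer: ......
..W...
.BWB.B
.WWWB.
...B..
......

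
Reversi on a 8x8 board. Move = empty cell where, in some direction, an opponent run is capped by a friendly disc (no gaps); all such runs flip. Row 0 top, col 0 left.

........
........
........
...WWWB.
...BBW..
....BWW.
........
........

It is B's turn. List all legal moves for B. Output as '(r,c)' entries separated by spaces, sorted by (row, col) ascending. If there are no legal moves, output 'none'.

Answer: (2,2) (2,3) (2,4) (2,5) (2,6) (3,2) (4,6) (5,7) (6,6)

Derivation:
(2,2): flips 1 -> legal
(2,3): flips 1 -> legal
(2,4): flips 1 -> legal
(2,5): flips 1 -> legal
(2,6): flips 1 -> legal
(3,2): flips 3 -> legal
(4,2): no bracket -> illegal
(4,6): flips 1 -> legal
(4,7): no bracket -> illegal
(5,7): flips 2 -> legal
(6,4): no bracket -> illegal
(6,5): no bracket -> illegal
(6,6): flips 1 -> legal
(6,7): no bracket -> illegal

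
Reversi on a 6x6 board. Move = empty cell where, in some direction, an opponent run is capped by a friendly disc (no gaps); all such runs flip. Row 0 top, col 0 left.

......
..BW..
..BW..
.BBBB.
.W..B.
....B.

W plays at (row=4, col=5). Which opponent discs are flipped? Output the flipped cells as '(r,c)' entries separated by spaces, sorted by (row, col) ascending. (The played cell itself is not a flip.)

Dir NW: opp run (3,4) capped by W -> flip
Dir N: first cell '.' (not opp) -> no flip
Dir NE: edge -> no flip
Dir W: opp run (4,4), next='.' -> no flip
Dir E: edge -> no flip
Dir SW: opp run (5,4), next=edge -> no flip
Dir S: first cell '.' (not opp) -> no flip
Dir SE: edge -> no flip

Answer: (3,4)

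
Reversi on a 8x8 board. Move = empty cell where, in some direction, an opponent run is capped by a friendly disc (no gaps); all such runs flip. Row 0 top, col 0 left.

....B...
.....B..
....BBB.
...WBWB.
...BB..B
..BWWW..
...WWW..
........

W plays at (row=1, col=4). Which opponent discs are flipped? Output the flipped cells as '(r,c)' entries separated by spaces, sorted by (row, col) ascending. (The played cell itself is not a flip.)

Answer: (2,4) (3,4) (4,4)

Derivation:
Dir NW: first cell '.' (not opp) -> no flip
Dir N: opp run (0,4), next=edge -> no flip
Dir NE: first cell '.' (not opp) -> no flip
Dir W: first cell '.' (not opp) -> no flip
Dir E: opp run (1,5), next='.' -> no flip
Dir SW: first cell '.' (not opp) -> no flip
Dir S: opp run (2,4) (3,4) (4,4) capped by W -> flip
Dir SE: opp run (2,5) (3,6) (4,7), next=edge -> no flip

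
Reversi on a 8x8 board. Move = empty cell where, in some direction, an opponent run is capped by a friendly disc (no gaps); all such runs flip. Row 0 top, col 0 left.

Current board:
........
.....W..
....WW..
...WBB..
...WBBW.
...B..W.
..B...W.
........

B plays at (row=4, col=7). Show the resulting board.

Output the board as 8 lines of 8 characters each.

Place B at (4,7); scan 8 dirs for brackets.
Dir NW: first cell '.' (not opp) -> no flip
Dir N: first cell '.' (not opp) -> no flip
Dir NE: edge -> no flip
Dir W: opp run (4,6) capped by B -> flip
Dir E: edge -> no flip
Dir SW: opp run (5,6), next='.' -> no flip
Dir S: first cell '.' (not opp) -> no flip
Dir SE: edge -> no flip
All flips: (4,6)

Answer: ........
.....W..
....WW..
...WBB..
...WBBBB
...B..W.
..B...W.
........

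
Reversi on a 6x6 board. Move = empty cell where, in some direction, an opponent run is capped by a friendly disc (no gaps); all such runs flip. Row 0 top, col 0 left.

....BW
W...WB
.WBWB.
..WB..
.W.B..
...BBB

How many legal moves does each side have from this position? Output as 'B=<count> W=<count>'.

Answer: B=4 W=4

Derivation:
-- B to move --
(0,0): no bracket -> illegal
(0,1): no bracket -> illegal
(0,3): no bracket -> illegal
(1,1): no bracket -> illegal
(1,2): no bracket -> illegal
(1,3): flips 2 -> legal
(2,0): flips 1 -> legal
(2,5): no bracket -> illegal
(3,0): no bracket -> illegal
(3,1): flips 1 -> legal
(3,4): no bracket -> illegal
(4,0): no bracket -> illegal
(4,2): flips 1 -> legal
(5,0): no bracket -> illegal
(5,1): no bracket -> illegal
(5,2): no bracket -> illegal
B mobility = 4
-- W to move --
(0,3): flips 1 -> legal
(1,1): no bracket -> illegal
(1,2): flips 1 -> legal
(1,3): no bracket -> illegal
(2,5): flips 2 -> legal
(3,1): no bracket -> illegal
(3,4): flips 2 -> legal
(3,5): no bracket -> illegal
(4,2): no bracket -> illegal
(4,4): no bracket -> illegal
(4,5): no bracket -> illegal
(5,2): no bracket -> illegal
W mobility = 4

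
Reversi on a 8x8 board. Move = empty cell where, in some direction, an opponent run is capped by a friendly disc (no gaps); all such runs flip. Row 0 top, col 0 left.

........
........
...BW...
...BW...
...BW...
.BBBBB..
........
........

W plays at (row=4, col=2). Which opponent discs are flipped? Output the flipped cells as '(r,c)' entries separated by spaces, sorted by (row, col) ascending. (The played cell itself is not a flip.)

Dir NW: first cell '.' (not opp) -> no flip
Dir N: first cell '.' (not opp) -> no flip
Dir NE: opp run (3,3) capped by W -> flip
Dir W: first cell '.' (not opp) -> no flip
Dir E: opp run (4,3) capped by W -> flip
Dir SW: opp run (5,1), next='.' -> no flip
Dir S: opp run (5,2), next='.' -> no flip
Dir SE: opp run (5,3), next='.' -> no flip

Answer: (3,3) (4,3)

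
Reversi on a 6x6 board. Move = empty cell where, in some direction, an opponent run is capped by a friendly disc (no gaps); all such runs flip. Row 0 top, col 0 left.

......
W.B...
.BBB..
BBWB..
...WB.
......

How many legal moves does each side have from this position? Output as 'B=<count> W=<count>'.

-- B to move --
(0,0): no bracket -> illegal
(0,1): no bracket -> illegal
(1,1): no bracket -> illegal
(2,0): no bracket -> illegal
(3,4): no bracket -> illegal
(4,1): flips 1 -> legal
(4,2): flips 2 -> legal
(5,2): no bracket -> illegal
(5,3): flips 1 -> legal
(5,4): flips 2 -> legal
B mobility = 4
-- W to move --
(0,1): no bracket -> illegal
(0,2): flips 2 -> legal
(0,3): no bracket -> illegal
(1,1): no bracket -> illegal
(1,3): flips 2 -> legal
(1,4): flips 1 -> legal
(2,0): no bracket -> illegal
(2,4): no bracket -> illegal
(3,4): flips 1 -> legal
(3,5): no bracket -> illegal
(4,0): no bracket -> illegal
(4,1): no bracket -> illegal
(4,2): no bracket -> illegal
(4,5): flips 1 -> legal
(5,3): no bracket -> illegal
(5,4): no bracket -> illegal
(5,5): no bracket -> illegal
W mobility = 5

Answer: B=4 W=5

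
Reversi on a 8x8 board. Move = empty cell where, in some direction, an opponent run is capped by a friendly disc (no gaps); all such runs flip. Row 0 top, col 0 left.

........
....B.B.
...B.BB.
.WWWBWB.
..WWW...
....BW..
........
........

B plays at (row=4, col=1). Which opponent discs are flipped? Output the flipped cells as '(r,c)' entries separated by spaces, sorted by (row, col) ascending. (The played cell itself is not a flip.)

Dir NW: first cell '.' (not opp) -> no flip
Dir N: opp run (3,1), next='.' -> no flip
Dir NE: opp run (3,2) capped by B -> flip
Dir W: first cell '.' (not opp) -> no flip
Dir E: opp run (4,2) (4,3) (4,4), next='.' -> no flip
Dir SW: first cell '.' (not opp) -> no flip
Dir S: first cell '.' (not opp) -> no flip
Dir SE: first cell '.' (not opp) -> no flip

Answer: (3,2)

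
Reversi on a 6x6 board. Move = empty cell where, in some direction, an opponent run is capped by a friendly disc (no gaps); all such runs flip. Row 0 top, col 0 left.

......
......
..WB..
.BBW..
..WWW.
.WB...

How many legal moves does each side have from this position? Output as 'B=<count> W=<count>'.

Answer: B=7 W=7

Derivation:
-- B to move --
(1,1): no bracket -> illegal
(1,2): flips 1 -> legal
(1,3): flips 1 -> legal
(2,1): flips 1 -> legal
(2,4): no bracket -> illegal
(3,4): flips 2 -> legal
(3,5): no bracket -> illegal
(4,0): no bracket -> illegal
(4,1): no bracket -> illegal
(4,5): no bracket -> illegal
(5,0): flips 1 -> legal
(5,3): flips 3 -> legal
(5,4): flips 1 -> legal
(5,5): no bracket -> illegal
B mobility = 7
-- W to move --
(1,2): no bracket -> illegal
(1,3): flips 1 -> legal
(1,4): no bracket -> illegal
(2,0): flips 1 -> legal
(2,1): flips 1 -> legal
(2,4): flips 1 -> legal
(3,0): flips 2 -> legal
(3,4): no bracket -> illegal
(4,0): flips 1 -> legal
(4,1): no bracket -> illegal
(5,3): flips 1 -> legal
W mobility = 7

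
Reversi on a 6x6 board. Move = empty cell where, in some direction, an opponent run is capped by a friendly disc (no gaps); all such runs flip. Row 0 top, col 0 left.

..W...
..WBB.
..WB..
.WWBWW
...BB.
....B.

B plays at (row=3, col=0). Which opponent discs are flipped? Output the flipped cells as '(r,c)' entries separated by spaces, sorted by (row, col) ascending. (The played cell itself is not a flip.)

Dir NW: edge -> no flip
Dir N: first cell '.' (not opp) -> no flip
Dir NE: first cell '.' (not opp) -> no flip
Dir W: edge -> no flip
Dir E: opp run (3,1) (3,2) capped by B -> flip
Dir SW: edge -> no flip
Dir S: first cell '.' (not opp) -> no flip
Dir SE: first cell '.' (not opp) -> no flip

Answer: (3,1) (3,2)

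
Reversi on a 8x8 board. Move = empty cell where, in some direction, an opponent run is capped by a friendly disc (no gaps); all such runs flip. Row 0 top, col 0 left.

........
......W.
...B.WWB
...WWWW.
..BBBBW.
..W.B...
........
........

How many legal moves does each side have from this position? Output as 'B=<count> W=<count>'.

Answer: B=9 W=10

Derivation:
-- B to move --
(0,5): flips 1 -> legal
(0,6): no bracket -> illegal
(0,7): flips 3 -> legal
(1,4): no bracket -> illegal
(1,5): flips 2 -> legal
(1,7): flips 2 -> legal
(2,2): flips 1 -> legal
(2,4): flips 4 -> legal
(3,2): no bracket -> illegal
(3,7): no bracket -> illegal
(4,1): no bracket -> illegal
(4,7): flips 1 -> legal
(5,1): no bracket -> illegal
(5,3): no bracket -> illegal
(5,5): no bracket -> illegal
(5,6): no bracket -> illegal
(5,7): no bracket -> illegal
(6,1): flips 1 -> legal
(6,2): flips 1 -> legal
(6,3): no bracket -> illegal
B mobility = 9
-- W to move --
(1,2): flips 1 -> legal
(1,3): flips 1 -> legal
(1,4): no bracket -> illegal
(1,7): no bracket -> illegal
(2,2): no bracket -> illegal
(2,4): no bracket -> illegal
(3,1): no bracket -> illegal
(3,2): flips 1 -> legal
(3,7): no bracket -> illegal
(4,1): flips 4 -> legal
(5,1): flips 1 -> legal
(5,3): flips 2 -> legal
(5,5): flips 2 -> legal
(5,6): flips 1 -> legal
(6,3): flips 2 -> legal
(6,4): flips 2 -> legal
(6,5): no bracket -> illegal
W mobility = 10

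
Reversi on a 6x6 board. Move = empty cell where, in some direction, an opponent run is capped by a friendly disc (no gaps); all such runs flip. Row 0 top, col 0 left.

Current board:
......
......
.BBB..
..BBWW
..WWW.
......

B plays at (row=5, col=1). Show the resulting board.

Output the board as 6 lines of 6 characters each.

Answer: ......
......
.BBB..
..BBWW
..BWW.
.B....

Derivation:
Place B at (5,1); scan 8 dirs for brackets.
Dir NW: first cell '.' (not opp) -> no flip
Dir N: first cell '.' (not opp) -> no flip
Dir NE: opp run (4,2) capped by B -> flip
Dir W: first cell '.' (not opp) -> no flip
Dir E: first cell '.' (not opp) -> no flip
Dir SW: edge -> no flip
Dir S: edge -> no flip
Dir SE: edge -> no flip
All flips: (4,2)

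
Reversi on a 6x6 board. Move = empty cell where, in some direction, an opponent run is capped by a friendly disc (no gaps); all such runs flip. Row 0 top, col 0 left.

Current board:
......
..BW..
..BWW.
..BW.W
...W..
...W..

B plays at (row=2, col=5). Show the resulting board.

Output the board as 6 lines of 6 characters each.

Place B at (2,5); scan 8 dirs for brackets.
Dir NW: first cell '.' (not opp) -> no flip
Dir N: first cell '.' (not opp) -> no flip
Dir NE: edge -> no flip
Dir W: opp run (2,4) (2,3) capped by B -> flip
Dir E: edge -> no flip
Dir SW: first cell '.' (not opp) -> no flip
Dir S: opp run (3,5), next='.' -> no flip
Dir SE: edge -> no flip
All flips: (2,3) (2,4)

Answer: ......
..BW..
..BBBB
..BW.W
...W..
...W..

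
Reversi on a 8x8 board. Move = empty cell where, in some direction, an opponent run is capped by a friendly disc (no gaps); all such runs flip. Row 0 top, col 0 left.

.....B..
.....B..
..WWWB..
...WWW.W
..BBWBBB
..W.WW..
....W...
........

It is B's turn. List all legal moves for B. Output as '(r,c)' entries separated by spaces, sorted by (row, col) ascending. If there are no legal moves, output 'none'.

(1,1): no bracket -> illegal
(1,2): flips 2 -> legal
(1,3): flips 4 -> legal
(1,4): no bracket -> illegal
(2,1): flips 3 -> legal
(2,6): no bracket -> illegal
(2,7): flips 1 -> legal
(3,1): no bracket -> illegal
(3,2): no bracket -> illegal
(3,6): no bracket -> illegal
(4,1): no bracket -> illegal
(5,1): no bracket -> illegal
(5,3): no bracket -> illegal
(5,6): no bracket -> illegal
(6,1): flips 1 -> legal
(6,2): flips 1 -> legal
(6,3): flips 1 -> legal
(6,5): flips 2 -> legal
(6,6): no bracket -> illegal
(7,3): flips 2 -> legal
(7,4): no bracket -> illegal
(7,5): no bracket -> illegal

Answer: (1,2) (1,3) (2,1) (2,7) (6,1) (6,2) (6,3) (6,5) (7,3)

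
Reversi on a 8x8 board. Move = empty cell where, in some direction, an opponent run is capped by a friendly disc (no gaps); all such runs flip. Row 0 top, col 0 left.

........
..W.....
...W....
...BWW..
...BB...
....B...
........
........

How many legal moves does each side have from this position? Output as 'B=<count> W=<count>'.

Answer: B=5 W=4

Derivation:
-- B to move --
(0,1): no bracket -> illegal
(0,2): no bracket -> illegal
(0,3): no bracket -> illegal
(1,1): no bracket -> illegal
(1,3): flips 1 -> legal
(1,4): no bracket -> illegal
(2,1): no bracket -> illegal
(2,2): no bracket -> illegal
(2,4): flips 1 -> legal
(2,5): flips 1 -> legal
(2,6): flips 1 -> legal
(3,2): no bracket -> illegal
(3,6): flips 2 -> legal
(4,5): no bracket -> illegal
(4,6): no bracket -> illegal
B mobility = 5
-- W to move --
(2,2): no bracket -> illegal
(2,4): no bracket -> illegal
(3,2): flips 1 -> legal
(4,2): no bracket -> illegal
(4,5): no bracket -> illegal
(5,2): flips 1 -> legal
(5,3): flips 3 -> legal
(5,5): no bracket -> illegal
(6,3): no bracket -> illegal
(6,4): flips 2 -> legal
(6,5): no bracket -> illegal
W mobility = 4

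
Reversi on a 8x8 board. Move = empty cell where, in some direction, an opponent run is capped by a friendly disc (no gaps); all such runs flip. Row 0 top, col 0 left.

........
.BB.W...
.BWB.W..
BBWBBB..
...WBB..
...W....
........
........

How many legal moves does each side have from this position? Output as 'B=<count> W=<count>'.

-- B to move --
(0,3): no bracket -> illegal
(0,4): no bracket -> illegal
(0,5): flips 1 -> legal
(1,3): flips 1 -> legal
(1,5): flips 1 -> legal
(1,6): flips 1 -> legal
(2,4): no bracket -> illegal
(2,6): no bracket -> illegal
(3,6): no bracket -> illegal
(4,1): flips 1 -> legal
(4,2): flips 3 -> legal
(5,2): flips 1 -> legal
(5,4): flips 2 -> legal
(6,2): flips 1 -> legal
(6,3): flips 2 -> legal
(6,4): no bracket -> illegal
B mobility = 10
-- W to move --
(0,0): flips 1 -> legal
(0,1): no bracket -> illegal
(0,2): flips 1 -> legal
(0,3): no bracket -> illegal
(1,0): flips 1 -> legal
(1,3): flips 2 -> legal
(2,0): flips 1 -> legal
(2,4): flips 1 -> legal
(2,6): flips 2 -> legal
(3,6): flips 3 -> legal
(4,0): flips 1 -> legal
(4,1): no bracket -> illegal
(4,2): no bracket -> illegal
(4,6): flips 2 -> legal
(5,4): no bracket -> illegal
(5,5): flips 4 -> legal
(5,6): no bracket -> illegal
W mobility = 11

Answer: B=10 W=11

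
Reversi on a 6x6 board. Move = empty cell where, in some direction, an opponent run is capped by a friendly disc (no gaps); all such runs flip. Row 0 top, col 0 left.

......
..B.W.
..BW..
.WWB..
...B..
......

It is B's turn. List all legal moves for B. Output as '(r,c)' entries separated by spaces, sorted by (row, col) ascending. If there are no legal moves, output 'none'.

Answer: (1,3) (2,1) (2,4) (3,0) (3,4) (4,0) (4,2)

Derivation:
(0,3): no bracket -> illegal
(0,4): no bracket -> illegal
(0,5): no bracket -> illegal
(1,3): flips 1 -> legal
(1,5): no bracket -> illegal
(2,0): no bracket -> illegal
(2,1): flips 1 -> legal
(2,4): flips 1 -> legal
(2,5): no bracket -> illegal
(3,0): flips 2 -> legal
(3,4): flips 1 -> legal
(4,0): flips 1 -> legal
(4,1): no bracket -> illegal
(4,2): flips 1 -> legal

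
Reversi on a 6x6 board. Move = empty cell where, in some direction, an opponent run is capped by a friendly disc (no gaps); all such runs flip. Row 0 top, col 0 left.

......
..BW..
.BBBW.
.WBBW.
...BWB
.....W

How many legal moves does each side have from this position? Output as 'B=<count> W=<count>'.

-- B to move --
(0,2): no bracket -> illegal
(0,3): flips 1 -> legal
(0,4): flips 1 -> legal
(1,4): flips 1 -> legal
(1,5): flips 1 -> legal
(2,0): no bracket -> illegal
(2,5): flips 2 -> legal
(3,0): flips 1 -> legal
(3,5): flips 1 -> legal
(4,0): flips 1 -> legal
(4,1): flips 1 -> legal
(4,2): no bracket -> illegal
(5,3): no bracket -> illegal
(5,4): no bracket -> illegal
B mobility = 9
-- W to move --
(0,1): flips 2 -> legal
(0,2): no bracket -> illegal
(0,3): no bracket -> illegal
(1,0): no bracket -> illegal
(1,1): flips 4 -> legal
(1,4): no bracket -> illegal
(2,0): flips 3 -> legal
(3,0): no bracket -> illegal
(3,5): flips 1 -> legal
(4,1): no bracket -> illegal
(4,2): flips 2 -> legal
(5,2): flips 1 -> legal
(5,3): flips 3 -> legal
(5,4): no bracket -> illegal
W mobility = 7

Answer: B=9 W=7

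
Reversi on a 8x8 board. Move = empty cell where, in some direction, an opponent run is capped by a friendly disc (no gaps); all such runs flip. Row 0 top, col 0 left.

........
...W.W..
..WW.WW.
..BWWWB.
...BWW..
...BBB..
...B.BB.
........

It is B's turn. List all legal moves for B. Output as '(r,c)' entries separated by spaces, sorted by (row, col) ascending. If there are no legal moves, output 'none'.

(0,2): no bracket -> illegal
(0,3): flips 3 -> legal
(0,4): no bracket -> illegal
(0,5): flips 4 -> legal
(0,6): no bracket -> illegal
(1,1): flips 3 -> legal
(1,2): flips 1 -> legal
(1,4): flips 2 -> legal
(1,6): flips 3 -> legal
(1,7): flips 3 -> legal
(2,1): no bracket -> illegal
(2,4): flips 2 -> legal
(2,7): no bracket -> illegal
(3,1): no bracket -> illegal
(3,7): no bracket -> illegal
(4,2): no bracket -> illegal
(4,6): flips 2 -> legal
(5,6): no bracket -> illegal

Answer: (0,3) (0,5) (1,1) (1,2) (1,4) (1,6) (1,7) (2,4) (4,6)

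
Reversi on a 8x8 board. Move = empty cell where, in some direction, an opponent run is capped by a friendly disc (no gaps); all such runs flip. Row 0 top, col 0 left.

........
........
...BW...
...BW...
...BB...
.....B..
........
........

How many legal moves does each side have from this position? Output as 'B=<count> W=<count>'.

Answer: B=5 W=6

Derivation:
-- B to move --
(1,3): no bracket -> illegal
(1,4): flips 2 -> legal
(1,5): flips 1 -> legal
(2,5): flips 2 -> legal
(3,5): flips 1 -> legal
(4,5): flips 1 -> legal
B mobility = 5
-- W to move --
(1,2): flips 1 -> legal
(1,3): no bracket -> illegal
(1,4): no bracket -> illegal
(2,2): flips 1 -> legal
(3,2): flips 1 -> legal
(3,5): no bracket -> illegal
(4,2): flips 1 -> legal
(4,5): no bracket -> illegal
(4,6): no bracket -> illegal
(5,2): flips 1 -> legal
(5,3): no bracket -> illegal
(5,4): flips 1 -> legal
(5,6): no bracket -> illegal
(6,4): no bracket -> illegal
(6,5): no bracket -> illegal
(6,6): no bracket -> illegal
W mobility = 6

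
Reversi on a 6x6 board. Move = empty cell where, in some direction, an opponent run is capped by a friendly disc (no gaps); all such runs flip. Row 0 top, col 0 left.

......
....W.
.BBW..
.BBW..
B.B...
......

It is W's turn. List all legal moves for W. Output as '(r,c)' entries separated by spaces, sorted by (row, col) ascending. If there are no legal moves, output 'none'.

Answer: (1,1) (2,0) (3,0) (4,1) (5,1)

Derivation:
(1,0): no bracket -> illegal
(1,1): flips 1 -> legal
(1,2): no bracket -> illegal
(1,3): no bracket -> illegal
(2,0): flips 2 -> legal
(3,0): flips 2 -> legal
(4,1): flips 1 -> legal
(4,3): no bracket -> illegal
(5,0): no bracket -> illegal
(5,1): flips 1 -> legal
(5,2): no bracket -> illegal
(5,3): no bracket -> illegal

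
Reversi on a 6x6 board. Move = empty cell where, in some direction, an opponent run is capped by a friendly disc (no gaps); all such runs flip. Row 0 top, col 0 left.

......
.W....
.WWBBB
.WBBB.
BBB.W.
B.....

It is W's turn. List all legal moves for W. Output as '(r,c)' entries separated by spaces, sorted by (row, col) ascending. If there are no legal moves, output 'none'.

(1,2): no bracket -> illegal
(1,3): no bracket -> illegal
(1,4): flips 2 -> legal
(1,5): no bracket -> illegal
(3,0): no bracket -> illegal
(3,5): flips 3 -> legal
(4,3): flips 1 -> legal
(4,5): no bracket -> illegal
(5,1): flips 1 -> legal
(5,2): flips 2 -> legal
(5,3): flips 1 -> legal

Answer: (1,4) (3,5) (4,3) (5,1) (5,2) (5,3)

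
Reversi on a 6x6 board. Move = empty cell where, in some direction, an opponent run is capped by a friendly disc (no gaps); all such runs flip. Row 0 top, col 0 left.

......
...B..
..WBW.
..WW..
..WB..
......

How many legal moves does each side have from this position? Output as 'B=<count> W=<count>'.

-- B to move --
(1,1): no bracket -> illegal
(1,2): no bracket -> illegal
(1,4): no bracket -> illegal
(1,5): no bracket -> illegal
(2,1): flips 2 -> legal
(2,5): flips 1 -> legal
(3,1): flips 1 -> legal
(3,4): no bracket -> illegal
(3,5): flips 1 -> legal
(4,1): flips 2 -> legal
(4,4): no bracket -> illegal
(5,1): no bracket -> illegal
(5,2): no bracket -> illegal
(5,3): no bracket -> illegal
B mobility = 5
-- W to move --
(0,2): flips 1 -> legal
(0,3): flips 2 -> legal
(0,4): flips 1 -> legal
(1,2): no bracket -> illegal
(1,4): flips 1 -> legal
(3,4): no bracket -> illegal
(4,4): flips 1 -> legal
(5,2): no bracket -> illegal
(5,3): flips 1 -> legal
(5,4): flips 1 -> legal
W mobility = 7

Answer: B=5 W=7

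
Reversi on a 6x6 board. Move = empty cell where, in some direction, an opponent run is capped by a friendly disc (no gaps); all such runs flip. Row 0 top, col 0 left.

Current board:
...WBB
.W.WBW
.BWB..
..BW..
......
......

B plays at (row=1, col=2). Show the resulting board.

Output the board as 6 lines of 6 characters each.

Answer: ...WBB
.WBBBW
.BBB..
..BW..
......
......

Derivation:
Place B at (1,2); scan 8 dirs for brackets.
Dir NW: first cell '.' (not opp) -> no flip
Dir N: first cell '.' (not opp) -> no flip
Dir NE: opp run (0,3), next=edge -> no flip
Dir W: opp run (1,1), next='.' -> no flip
Dir E: opp run (1,3) capped by B -> flip
Dir SW: first cell 'B' (not opp) -> no flip
Dir S: opp run (2,2) capped by B -> flip
Dir SE: first cell 'B' (not opp) -> no flip
All flips: (1,3) (2,2)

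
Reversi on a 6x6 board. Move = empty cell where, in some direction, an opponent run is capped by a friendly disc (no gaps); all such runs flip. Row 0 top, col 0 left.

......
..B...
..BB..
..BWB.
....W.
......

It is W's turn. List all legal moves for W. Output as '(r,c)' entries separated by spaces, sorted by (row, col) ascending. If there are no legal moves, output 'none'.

(0,1): no bracket -> illegal
(0,2): no bracket -> illegal
(0,3): no bracket -> illegal
(1,1): flips 1 -> legal
(1,3): flips 1 -> legal
(1,4): no bracket -> illegal
(2,1): no bracket -> illegal
(2,4): flips 1 -> legal
(2,5): no bracket -> illegal
(3,1): flips 1 -> legal
(3,5): flips 1 -> legal
(4,1): no bracket -> illegal
(4,2): no bracket -> illegal
(4,3): no bracket -> illegal
(4,5): no bracket -> illegal

Answer: (1,1) (1,3) (2,4) (3,1) (3,5)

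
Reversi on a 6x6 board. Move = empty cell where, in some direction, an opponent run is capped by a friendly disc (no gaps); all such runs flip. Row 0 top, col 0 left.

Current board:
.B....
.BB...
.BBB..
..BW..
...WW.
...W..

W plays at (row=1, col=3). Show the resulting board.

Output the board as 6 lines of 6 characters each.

Place W at (1,3); scan 8 dirs for brackets.
Dir NW: first cell '.' (not opp) -> no flip
Dir N: first cell '.' (not opp) -> no flip
Dir NE: first cell '.' (not opp) -> no flip
Dir W: opp run (1,2) (1,1), next='.' -> no flip
Dir E: first cell '.' (not opp) -> no flip
Dir SW: opp run (2,2), next='.' -> no flip
Dir S: opp run (2,3) capped by W -> flip
Dir SE: first cell '.' (not opp) -> no flip
All flips: (2,3)

Answer: .B....
.BBW..
.BBW..
..BW..
...WW.
...W..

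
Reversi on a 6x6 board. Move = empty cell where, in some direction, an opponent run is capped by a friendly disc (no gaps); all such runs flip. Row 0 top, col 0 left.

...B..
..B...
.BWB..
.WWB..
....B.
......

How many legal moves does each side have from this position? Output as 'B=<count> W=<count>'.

Answer: B=5 W=8

Derivation:
-- B to move --
(1,1): flips 1 -> legal
(1,3): no bracket -> illegal
(2,0): no bracket -> illegal
(3,0): flips 2 -> legal
(4,0): no bracket -> illegal
(4,1): flips 2 -> legal
(4,2): flips 2 -> legal
(4,3): flips 1 -> legal
B mobility = 5
-- W to move --
(0,1): no bracket -> illegal
(0,2): flips 1 -> legal
(0,4): no bracket -> illegal
(1,0): flips 1 -> legal
(1,1): flips 1 -> legal
(1,3): no bracket -> illegal
(1,4): flips 1 -> legal
(2,0): flips 1 -> legal
(2,4): flips 1 -> legal
(3,0): no bracket -> illegal
(3,4): flips 1 -> legal
(3,5): no bracket -> illegal
(4,2): no bracket -> illegal
(4,3): no bracket -> illegal
(4,5): no bracket -> illegal
(5,3): no bracket -> illegal
(5,4): no bracket -> illegal
(5,5): flips 2 -> legal
W mobility = 8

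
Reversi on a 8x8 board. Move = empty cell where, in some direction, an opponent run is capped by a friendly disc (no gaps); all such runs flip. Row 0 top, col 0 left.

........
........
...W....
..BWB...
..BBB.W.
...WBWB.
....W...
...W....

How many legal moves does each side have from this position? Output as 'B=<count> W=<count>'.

-- B to move --
(1,2): flips 1 -> legal
(1,3): flips 2 -> legal
(1,4): flips 1 -> legal
(2,2): flips 1 -> legal
(2,4): flips 1 -> legal
(3,5): no bracket -> illegal
(3,6): flips 1 -> legal
(3,7): no bracket -> illegal
(4,5): no bracket -> illegal
(4,7): no bracket -> illegal
(5,2): flips 1 -> legal
(5,7): no bracket -> illegal
(6,2): flips 1 -> legal
(6,3): flips 1 -> legal
(6,5): no bracket -> illegal
(6,6): flips 1 -> legal
(7,2): no bracket -> illegal
(7,4): flips 1 -> legal
(7,5): flips 2 -> legal
B mobility = 12
-- W to move --
(2,1): no bracket -> illegal
(2,2): no bracket -> illegal
(2,4): flips 3 -> legal
(2,5): no bracket -> illegal
(3,1): flips 2 -> legal
(3,5): flips 2 -> legal
(4,1): flips 1 -> legal
(4,5): flips 1 -> legal
(4,7): no bracket -> illegal
(5,1): flips 1 -> legal
(5,2): no bracket -> illegal
(5,7): flips 1 -> legal
(6,3): no bracket -> illegal
(6,5): no bracket -> illegal
(6,6): flips 1 -> legal
(6,7): no bracket -> illegal
W mobility = 8

Answer: B=12 W=8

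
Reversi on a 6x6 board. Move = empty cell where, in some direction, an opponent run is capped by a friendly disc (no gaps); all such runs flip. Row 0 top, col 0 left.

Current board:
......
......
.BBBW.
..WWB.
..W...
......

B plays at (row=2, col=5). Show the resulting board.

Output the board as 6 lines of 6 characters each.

Place B at (2,5); scan 8 dirs for brackets.
Dir NW: first cell '.' (not opp) -> no flip
Dir N: first cell '.' (not opp) -> no flip
Dir NE: edge -> no flip
Dir W: opp run (2,4) capped by B -> flip
Dir E: edge -> no flip
Dir SW: first cell 'B' (not opp) -> no flip
Dir S: first cell '.' (not opp) -> no flip
Dir SE: edge -> no flip
All flips: (2,4)

Answer: ......
......
.BBBBB
..WWB.
..W...
......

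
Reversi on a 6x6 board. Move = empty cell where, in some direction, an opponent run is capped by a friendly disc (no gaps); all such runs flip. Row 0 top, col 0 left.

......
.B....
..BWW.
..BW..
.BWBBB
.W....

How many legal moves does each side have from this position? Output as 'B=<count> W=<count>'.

-- B to move --
(1,2): no bracket -> illegal
(1,3): flips 2 -> legal
(1,4): flips 1 -> legal
(1,5): no bracket -> illegal
(2,5): flips 2 -> legal
(3,1): no bracket -> illegal
(3,4): flips 1 -> legal
(3,5): no bracket -> illegal
(4,0): no bracket -> illegal
(5,0): no bracket -> illegal
(5,2): flips 1 -> legal
(5,3): no bracket -> illegal
B mobility = 5
-- W to move --
(0,0): flips 2 -> legal
(0,1): no bracket -> illegal
(0,2): no bracket -> illegal
(1,0): no bracket -> illegal
(1,2): flips 2 -> legal
(1,3): no bracket -> illegal
(2,0): no bracket -> illegal
(2,1): flips 1 -> legal
(3,0): no bracket -> illegal
(3,1): flips 2 -> legal
(3,4): no bracket -> illegal
(3,5): no bracket -> illegal
(4,0): flips 1 -> legal
(5,0): flips 2 -> legal
(5,2): no bracket -> illegal
(5,3): flips 1 -> legal
(5,4): no bracket -> illegal
(5,5): flips 1 -> legal
W mobility = 8

Answer: B=5 W=8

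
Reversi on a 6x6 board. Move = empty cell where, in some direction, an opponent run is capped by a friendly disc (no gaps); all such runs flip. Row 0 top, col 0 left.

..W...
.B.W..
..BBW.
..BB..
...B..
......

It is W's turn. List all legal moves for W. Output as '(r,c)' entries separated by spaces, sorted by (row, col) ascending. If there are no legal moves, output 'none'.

(0,0): no bracket -> illegal
(0,1): no bracket -> illegal
(1,0): no bracket -> illegal
(1,2): no bracket -> illegal
(1,4): no bracket -> illegal
(2,0): flips 1 -> legal
(2,1): flips 2 -> legal
(3,1): flips 1 -> legal
(3,4): no bracket -> illegal
(4,1): no bracket -> illegal
(4,2): flips 1 -> legal
(4,4): no bracket -> illegal
(5,2): no bracket -> illegal
(5,3): flips 3 -> legal
(5,4): no bracket -> illegal

Answer: (2,0) (2,1) (3,1) (4,2) (5,3)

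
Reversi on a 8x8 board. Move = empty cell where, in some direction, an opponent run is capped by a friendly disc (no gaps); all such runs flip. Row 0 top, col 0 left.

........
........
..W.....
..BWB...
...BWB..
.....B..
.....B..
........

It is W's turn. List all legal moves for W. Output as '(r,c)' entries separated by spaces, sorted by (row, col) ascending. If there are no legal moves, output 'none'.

Answer: (2,4) (3,1) (3,5) (4,2) (4,6) (5,3) (6,6)

Derivation:
(2,1): no bracket -> illegal
(2,3): no bracket -> illegal
(2,4): flips 1 -> legal
(2,5): no bracket -> illegal
(3,1): flips 1 -> legal
(3,5): flips 1 -> legal
(3,6): no bracket -> illegal
(4,1): no bracket -> illegal
(4,2): flips 2 -> legal
(4,6): flips 1 -> legal
(5,2): no bracket -> illegal
(5,3): flips 1 -> legal
(5,4): no bracket -> illegal
(5,6): no bracket -> illegal
(6,4): no bracket -> illegal
(6,6): flips 1 -> legal
(7,4): no bracket -> illegal
(7,5): no bracket -> illegal
(7,6): no bracket -> illegal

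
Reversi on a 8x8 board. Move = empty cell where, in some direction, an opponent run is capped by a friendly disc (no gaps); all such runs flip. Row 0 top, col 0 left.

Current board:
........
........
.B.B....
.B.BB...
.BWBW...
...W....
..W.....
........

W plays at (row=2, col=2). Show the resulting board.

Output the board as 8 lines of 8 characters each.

Answer: ........
........
.BWB....
.B.WB...
.BWBW...
...W....
..W.....
........

Derivation:
Place W at (2,2); scan 8 dirs for brackets.
Dir NW: first cell '.' (not opp) -> no flip
Dir N: first cell '.' (not opp) -> no flip
Dir NE: first cell '.' (not opp) -> no flip
Dir W: opp run (2,1), next='.' -> no flip
Dir E: opp run (2,3), next='.' -> no flip
Dir SW: opp run (3,1), next='.' -> no flip
Dir S: first cell '.' (not opp) -> no flip
Dir SE: opp run (3,3) capped by W -> flip
All flips: (3,3)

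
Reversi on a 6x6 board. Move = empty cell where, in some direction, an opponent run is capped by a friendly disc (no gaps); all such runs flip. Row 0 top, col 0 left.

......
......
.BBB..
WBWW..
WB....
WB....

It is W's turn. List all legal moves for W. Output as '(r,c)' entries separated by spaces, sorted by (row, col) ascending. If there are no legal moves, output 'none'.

Answer: (1,0) (1,1) (1,2) (1,3) (1,4) (4,2) (5,2)

Derivation:
(1,0): flips 1 -> legal
(1,1): flips 1 -> legal
(1,2): flips 2 -> legal
(1,3): flips 3 -> legal
(1,4): flips 1 -> legal
(2,0): no bracket -> illegal
(2,4): no bracket -> illegal
(3,4): no bracket -> illegal
(4,2): flips 1 -> legal
(5,2): flips 2 -> legal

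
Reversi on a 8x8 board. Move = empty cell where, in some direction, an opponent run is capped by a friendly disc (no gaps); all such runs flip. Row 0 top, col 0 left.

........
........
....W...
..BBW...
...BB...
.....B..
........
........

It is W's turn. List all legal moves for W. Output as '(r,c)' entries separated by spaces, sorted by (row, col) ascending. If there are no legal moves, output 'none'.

Answer: (3,1) (4,2) (5,2) (5,4)

Derivation:
(2,1): no bracket -> illegal
(2,2): no bracket -> illegal
(2,3): no bracket -> illegal
(3,1): flips 2 -> legal
(3,5): no bracket -> illegal
(4,1): no bracket -> illegal
(4,2): flips 1 -> legal
(4,5): no bracket -> illegal
(4,6): no bracket -> illegal
(5,2): flips 1 -> legal
(5,3): no bracket -> illegal
(5,4): flips 1 -> legal
(5,6): no bracket -> illegal
(6,4): no bracket -> illegal
(6,5): no bracket -> illegal
(6,6): no bracket -> illegal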